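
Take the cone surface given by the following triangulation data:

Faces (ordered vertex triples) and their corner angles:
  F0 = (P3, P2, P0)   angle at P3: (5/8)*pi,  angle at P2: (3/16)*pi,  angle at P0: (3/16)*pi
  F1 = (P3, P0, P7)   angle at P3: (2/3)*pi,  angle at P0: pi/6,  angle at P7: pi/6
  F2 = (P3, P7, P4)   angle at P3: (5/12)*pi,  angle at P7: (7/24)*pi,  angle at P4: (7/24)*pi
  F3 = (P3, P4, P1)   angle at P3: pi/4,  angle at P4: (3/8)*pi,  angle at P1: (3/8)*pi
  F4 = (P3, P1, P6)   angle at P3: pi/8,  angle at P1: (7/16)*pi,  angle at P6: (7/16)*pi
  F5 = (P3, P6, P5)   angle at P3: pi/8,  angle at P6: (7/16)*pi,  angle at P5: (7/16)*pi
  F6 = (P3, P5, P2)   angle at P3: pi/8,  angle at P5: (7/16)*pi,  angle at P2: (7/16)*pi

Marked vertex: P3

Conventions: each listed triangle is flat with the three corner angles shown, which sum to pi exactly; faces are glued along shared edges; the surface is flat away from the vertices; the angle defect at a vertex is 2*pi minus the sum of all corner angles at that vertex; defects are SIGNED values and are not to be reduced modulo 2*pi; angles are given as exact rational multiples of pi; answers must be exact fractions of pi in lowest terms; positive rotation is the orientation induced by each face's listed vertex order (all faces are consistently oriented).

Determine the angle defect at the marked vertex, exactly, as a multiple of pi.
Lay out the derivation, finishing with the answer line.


Sum of corner angles at P3: (7/3)*pi
defect = 2*pi - (7/3)*pi

Answer: defect(P3) = -pi/3


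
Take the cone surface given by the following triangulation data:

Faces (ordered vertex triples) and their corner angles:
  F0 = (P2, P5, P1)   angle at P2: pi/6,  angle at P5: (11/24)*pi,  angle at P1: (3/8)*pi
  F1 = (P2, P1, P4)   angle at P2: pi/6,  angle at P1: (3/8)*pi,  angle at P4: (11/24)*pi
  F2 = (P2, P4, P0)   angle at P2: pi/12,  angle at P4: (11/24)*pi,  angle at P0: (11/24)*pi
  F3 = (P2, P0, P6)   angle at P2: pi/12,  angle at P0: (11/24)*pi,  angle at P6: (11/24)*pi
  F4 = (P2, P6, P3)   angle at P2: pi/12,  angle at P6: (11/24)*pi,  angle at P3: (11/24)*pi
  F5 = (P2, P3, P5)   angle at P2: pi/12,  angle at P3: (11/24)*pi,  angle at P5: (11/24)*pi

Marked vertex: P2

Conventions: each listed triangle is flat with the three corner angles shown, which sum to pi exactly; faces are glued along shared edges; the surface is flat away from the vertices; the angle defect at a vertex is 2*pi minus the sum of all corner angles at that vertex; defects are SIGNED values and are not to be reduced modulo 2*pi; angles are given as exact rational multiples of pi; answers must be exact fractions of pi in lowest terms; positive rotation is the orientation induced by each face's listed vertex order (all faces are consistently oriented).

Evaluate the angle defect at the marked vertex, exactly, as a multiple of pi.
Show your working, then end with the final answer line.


Sum of corner angles at P2: (2/3)*pi
defect = 2*pi - (2/3)*pi

Answer: defect(P2) = (4/3)*pi


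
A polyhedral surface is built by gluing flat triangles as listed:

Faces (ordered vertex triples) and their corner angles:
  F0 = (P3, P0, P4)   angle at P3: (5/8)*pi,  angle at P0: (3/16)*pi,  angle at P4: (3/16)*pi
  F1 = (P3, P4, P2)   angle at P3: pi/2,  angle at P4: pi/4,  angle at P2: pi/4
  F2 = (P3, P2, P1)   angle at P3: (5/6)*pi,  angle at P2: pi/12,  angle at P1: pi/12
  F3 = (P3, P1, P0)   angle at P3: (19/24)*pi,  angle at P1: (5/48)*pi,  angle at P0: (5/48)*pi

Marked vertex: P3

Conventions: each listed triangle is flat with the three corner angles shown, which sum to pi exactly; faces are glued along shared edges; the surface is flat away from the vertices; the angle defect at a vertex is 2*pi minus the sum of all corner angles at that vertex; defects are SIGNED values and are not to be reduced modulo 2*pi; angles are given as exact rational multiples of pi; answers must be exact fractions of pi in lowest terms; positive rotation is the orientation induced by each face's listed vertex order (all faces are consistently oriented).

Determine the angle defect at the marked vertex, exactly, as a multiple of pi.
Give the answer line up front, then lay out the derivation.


Answer: defect(P3) = (-3/4)*pi

Sum of corner angles at P3: (11/4)*pi
defect = 2*pi - (11/4)*pi


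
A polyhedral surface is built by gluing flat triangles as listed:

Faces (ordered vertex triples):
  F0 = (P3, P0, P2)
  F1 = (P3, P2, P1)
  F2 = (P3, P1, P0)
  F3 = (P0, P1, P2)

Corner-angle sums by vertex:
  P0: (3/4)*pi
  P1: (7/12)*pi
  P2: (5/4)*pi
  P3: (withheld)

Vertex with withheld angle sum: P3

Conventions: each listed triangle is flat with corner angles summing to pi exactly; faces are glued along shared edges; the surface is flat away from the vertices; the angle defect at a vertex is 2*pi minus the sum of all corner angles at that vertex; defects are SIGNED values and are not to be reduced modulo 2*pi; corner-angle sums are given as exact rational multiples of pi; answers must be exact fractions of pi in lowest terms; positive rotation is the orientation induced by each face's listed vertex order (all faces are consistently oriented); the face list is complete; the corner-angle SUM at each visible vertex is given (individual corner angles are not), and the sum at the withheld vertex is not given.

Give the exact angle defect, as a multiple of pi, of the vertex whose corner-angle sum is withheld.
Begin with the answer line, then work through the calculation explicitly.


Answer: defect(P3) = (7/12)*pi

V = 4, E = 6, F = 4; chi = V - E + F = 2
Gauss-Bonnet: total defect = 2*pi*chi = 4*pi; visible defects sum to (41/12)*pi


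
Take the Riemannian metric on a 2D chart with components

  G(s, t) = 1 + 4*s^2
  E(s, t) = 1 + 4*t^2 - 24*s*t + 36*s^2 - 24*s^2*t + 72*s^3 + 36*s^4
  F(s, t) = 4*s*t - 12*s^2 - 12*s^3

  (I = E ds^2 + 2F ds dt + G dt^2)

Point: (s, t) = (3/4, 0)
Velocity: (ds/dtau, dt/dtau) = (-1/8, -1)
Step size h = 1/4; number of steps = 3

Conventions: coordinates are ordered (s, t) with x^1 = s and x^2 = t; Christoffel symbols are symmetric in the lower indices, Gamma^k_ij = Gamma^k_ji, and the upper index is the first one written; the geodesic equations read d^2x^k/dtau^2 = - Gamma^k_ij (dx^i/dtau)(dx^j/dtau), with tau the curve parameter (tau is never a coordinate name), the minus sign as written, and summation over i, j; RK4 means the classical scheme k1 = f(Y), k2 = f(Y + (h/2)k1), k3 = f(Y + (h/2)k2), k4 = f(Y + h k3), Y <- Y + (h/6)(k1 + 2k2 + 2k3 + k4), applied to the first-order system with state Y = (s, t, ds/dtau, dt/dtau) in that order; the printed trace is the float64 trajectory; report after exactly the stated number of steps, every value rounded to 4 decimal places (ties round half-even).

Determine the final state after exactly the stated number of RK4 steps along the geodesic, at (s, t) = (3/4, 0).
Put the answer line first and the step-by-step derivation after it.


Answer: s = 0.6653, t = -0.7516, ds/dtau = -0.1010, dt/dtau = -1.0042

f(Y) = (ds/dtau, dt/dtau, -Gamma^s_ij Y'^i Y'^j, -Gamma^t_ij Y'^i Y'^j) with the Gammas evaluated at the stage position; h = 0.250000; intermediate values shown to 6 dp
step 0: s = 0.7500, t = 0.0000, ds/dtau = -0.1250, dt/dtau = -1.0000
step 1:
  k1: at (s, t) = (0.750000, 0.000000), (ds/dtau, dt/dtau) = (-0.125000, -1.000000); Gamma_sss = 1.809911, Gamma_sst = -0.241322, Gamma_stt = 0.000000, Gamma_tss = -0.344745, Gamma_tst = 0.045966, Gamma_ttt = 0.000000; k1 = (-0.125000, -1.000000, 0.032051, -0.006105)
  k2: at (s, t) = (0.734375, -0.125000), (ds/dtau, dt/dtau) = (-0.120994, -1.000763); Gamma_sss = 1.786330, Gamma_sst = -0.241192, Gamma_stt = 0.000000, Gamma_tss = -0.332443, Gamma_tst = 0.044887, Gamma_ttt = 0.000000; k2 = (-0.120994, -1.000763, 0.032259, -0.006004)
  k3: at (s, t) = (0.734876, -0.125095), (ds/dtau, dt/dtau) = (-0.120968, -1.000750); Gamma_sss = 1.785419, Gamma_sst = -0.240971, Gamma_stt = 0.000000, Gamma_tss = -0.332180, Gamma_tst = 0.044833, Gamma_ttt = 0.000000; k3 = (-0.120968, -1.000750, 0.032217, -0.005994)
  k4: at (s, t) = (0.719758, -0.250188), (ds/dtau, dt/dtau) = (-0.116946, -1.001499); Gamma_sss = 1.760370, Gamma_sst = -0.240535, Gamma_stt = 0.000000, Gamma_tss = -0.319668, Gamma_tst = 0.043679, Gamma_ttt = 0.000000; k4 = (-0.116946, -1.001499, 0.032268, -0.005860)
  Y <- Y + (h/6)(k1 + 2k2 + 2k3 + k4): s = 0.7198, t = -0.2502, ds/dtau = -0.1169, dt/dtau = -1.0015
step 2:
  k1: at (s, t) = (0.719755, -0.250189), (ds/dtau, dt/dtau) = (-0.116947, -1.001498); Gamma_sss = 1.760374, Gamma_sst = -0.240536, Gamma_stt = 0.000000, Gamma_tss = -0.319669, Gamma_tst = 0.043679, Gamma_ttt = 0.000000; k1 = (-0.116947, -1.001498, 0.032268, -0.005860)
  k2: at (s, t) = (0.705137, -0.375376), (ds/dtau, dt/dtau) = (-0.112914, -1.002231); Gamma_sss = 1.733981, Gamma_sst = -0.239804, Gamma_stt = 0.000000, Gamma_tss = -0.307021, Gamma_tst = 0.042460, Gamma_ttt = 0.000000; k2 = (-0.112914, -1.002231, 0.032168, -0.005696)
  k3: at (s, t) = (0.705641, -0.375467), (ds/dtau, dt/dtau) = (-0.112926, -1.002210); Gamma_sss = 1.733152, Gamma_sst = -0.239589, Gamma_stt = 0.000000, Gamma_tss = -0.306806, Gamma_tst = 0.042413, Gamma_ttt = 0.000000; k3 = (-0.112926, -1.002210, 0.032130, -0.005688)
  k4: at (s, t) = (0.691524, -0.500741), (ds/dtau, dt/dtau) = (-0.108915, -1.002920); Gamma_sss = 1.705617, Gamma_sst = -0.238576, Gamma_stt = 0.000000, Gamma_tss = -0.294139, Gamma_tst = 0.041143, Gamma_ttt = 0.000000; k4 = (-0.108915, -1.002920, 0.031888, -0.005499)
  Y <- Y + (h/6)(k1 + 2k2 + 2k3 + k4): s = 0.6915, t = -0.5007, ds/dtau = -0.1089, dt/dtau = -1.0029
step 3:
  k1: at (s, t) = (0.691525, -0.500743), (ds/dtau, dt/dtau) = (-0.108916, -1.002920); Gamma_sss = 1.705615, Gamma_sst = -0.238576, Gamma_stt = 0.000000, Gamma_tss = -0.294138, Gamma_tst = 0.041143, Gamma_ttt = 0.000000; k1 = (-0.108916, -1.002920, 0.031888, -0.005499)
  k2: at (s, t) = (0.677910, -0.626108), (ds/dtau, dt/dtau) = (-0.104930, -1.003608); Gamma_sss = 1.677050, Gamma_sst = -0.237292, Gamma_stt = 0.000000, Gamma_tss = -0.281511, Gamma_tst = 0.039832, Gamma_ttt = 0.000000; k2 = (-0.104930, -1.003608, 0.031513, -0.005290)
  k3: at (s, t) = (0.678408, -0.626194), (ds/dtau, dt/dtau) = (-0.104977, -1.003581); Gamma_sss = 1.676320, Gamma_sst = -0.237088, Gamma_stt = 0.000000, Gamma_tss = -0.281344, Gamma_tst = 0.039792, Gamma_ttt = 0.000000; k3 = (-0.104977, -1.003581, 0.031482, -0.005284)
  k4: at (s, t) = (0.665280, -0.751638), (ds/dtau, dt/dtau) = (-0.101045, -1.004241); Gamma_sss = 1.646952, Gamma_sst = -0.235559, Gamma_stt = 0.000000, Gamma_tss = -0.268862, Gamma_tst = 0.038455, Gamma_ttt = 0.000000; k4 = (-0.101045, -1.004241, 0.030990, -0.005059)
  Y <- Y + (h/6)(k1 + 2k2 + 2k3 + k4): s = 0.6653, t = -0.7516, ds/dtau = -0.1010, dt/dtau = -1.0042


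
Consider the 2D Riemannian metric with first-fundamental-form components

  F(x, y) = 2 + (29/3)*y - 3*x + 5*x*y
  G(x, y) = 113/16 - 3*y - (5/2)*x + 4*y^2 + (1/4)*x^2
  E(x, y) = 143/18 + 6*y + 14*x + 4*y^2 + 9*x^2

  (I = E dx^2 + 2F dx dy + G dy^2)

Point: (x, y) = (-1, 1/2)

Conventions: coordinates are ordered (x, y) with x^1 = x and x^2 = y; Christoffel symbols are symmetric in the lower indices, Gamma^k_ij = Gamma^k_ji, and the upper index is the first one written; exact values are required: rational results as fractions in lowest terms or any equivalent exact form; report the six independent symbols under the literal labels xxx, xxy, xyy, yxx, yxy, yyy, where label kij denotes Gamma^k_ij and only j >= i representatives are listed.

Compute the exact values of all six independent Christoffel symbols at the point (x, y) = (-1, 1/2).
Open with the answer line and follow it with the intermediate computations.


Answer: Gamma_xxx = 6252/3137, Gamma_xxy = 16578/3137, Gamma_xyy = 15483/3137, Gamma_yxx = -6776/3137, Gamma_yxy = -13560/3137, Gamma_yyy = -12024/3137

E = 125/18, F = 22/3, G = 149/16 at the point
E_x = -4, E_y = 10, F_x = -1/2, F_y = 14/3, G_x = -3, G_y = 1
EG - F^2 = 3137/288;  g^inv = (288/3137) * [[149/16, -22/3], [-22/3, 125/18]]
first-kind symbols [ij,l] = (1/2)(d_i g_jl + d_j g_il - d_l g_ij): [xx,x] = E_x/2 = -2, [xx,y] = F_x - E_y/2 = -11/2, [xy,x] = E_y/2 = 5, [xy,y] = G_x/2 = -3/2, [yy,x] = F_y - G_x/2 = 37/6, [yy,y] = G_y/2 = 1/2
Gamma^x_ij = (G*[ij,x] - F*[ij,y])/(EG - F^2), Gamma^y_ij = (E*[ij,y] - F*[ij,x])/(EG - F^2)


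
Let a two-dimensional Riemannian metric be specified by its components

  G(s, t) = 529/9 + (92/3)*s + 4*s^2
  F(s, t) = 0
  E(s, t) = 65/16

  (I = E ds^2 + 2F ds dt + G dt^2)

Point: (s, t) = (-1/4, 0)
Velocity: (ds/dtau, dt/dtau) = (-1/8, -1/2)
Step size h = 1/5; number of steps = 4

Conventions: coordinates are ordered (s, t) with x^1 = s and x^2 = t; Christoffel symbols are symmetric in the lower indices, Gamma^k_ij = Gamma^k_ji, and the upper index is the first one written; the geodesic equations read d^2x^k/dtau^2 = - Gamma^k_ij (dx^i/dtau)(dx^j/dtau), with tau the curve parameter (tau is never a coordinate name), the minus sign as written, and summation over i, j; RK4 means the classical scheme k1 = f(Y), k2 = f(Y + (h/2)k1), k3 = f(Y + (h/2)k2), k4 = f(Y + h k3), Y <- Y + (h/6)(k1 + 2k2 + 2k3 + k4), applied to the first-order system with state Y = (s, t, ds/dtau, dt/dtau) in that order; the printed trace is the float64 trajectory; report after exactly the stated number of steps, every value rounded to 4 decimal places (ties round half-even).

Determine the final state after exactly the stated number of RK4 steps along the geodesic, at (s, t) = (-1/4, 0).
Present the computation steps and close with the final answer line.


f(Y) = (ds/dtau, dt/dtau, -Gamma^s_ij Y'^i Y'^j, -Gamma^t_ij Y'^i Y'^j) with the Gammas evaluated at the stage position; h = 0.200000; intermediate values shown to 6 dp
step 0: s = -0.2500, t = 0.0000, ds/dtau = -0.1250, dt/dtau = -0.5000
step 1:
  k1: at (s, t) = (-0.250000, 0.000000), (ds/dtau, dt/dtau) = (-0.125000, -0.500000); Gamma_sss = 0.000000, Gamma_sst = 0.000000, Gamma_stt = -3.528205, Gamma_tss = 0.000000, Gamma_tst = 0.279070, Gamma_ttt = 0.000000; k1 = (-0.125000, -0.500000, 0.882051, -0.034884)
  k2: at (s, t) = (-0.262500, -0.050000), (ds/dtau, dt/dtau) = (-0.036795, -0.503488); Gamma_sss = 0.000000, Gamma_sst = 0.000000, Gamma_stt = -3.515897, Gamma_tss = 0.000000, Gamma_tst = 0.280047, Gamma_ttt = 0.000000; k2 = (-0.036795, -0.503488, 0.891282, -0.010376)
  k3: at (s, t) = (-0.253679, -0.050349), (ds/dtau, dt/dtau) = (-0.035872, -0.501038); Gamma_sss = 0.000000, Gamma_sst = 0.000000, Gamma_stt = -3.524582, Gamma_tss = 0.000000, Gamma_tst = 0.279357, Gamma_ttt = 0.000000; k3 = (-0.035872, -0.501038, 0.884807, -0.010042)
  k4: at (s, t) = (-0.257174, -0.100208), (ds/dtau, dt/dtau) = (0.051961, -0.502008); Gamma_sss = 0.000000, Gamma_sst = 0.000000, Gamma_stt = -3.521141, Gamma_tss = 0.000000, Gamma_tst = 0.279630, Gamma_ttt = 0.000000; k4 = (0.051961, -0.502008, 0.887371, 0.014588)
  Y <- Y + (h/6)(k1 + 2k2 + 2k3 + k4): s = -0.2573, t = -0.1004, ds/dtau = 0.0524, dt/dtau = -0.5020
step 2:
  k1: at (s, t) = (-0.257279, -0.100369), (ds/dtau, dt/dtau) = (0.052387, -0.502038); Gamma_sss = 0.000000, Gamma_sst = 0.000000, Gamma_stt = -3.521038, Gamma_tss = 0.000000, Gamma_tst = 0.279638, Gamma_ttt = 0.000000; k1 = (0.052387, -0.502038, 0.887449, 0.014709)
  k2: at (s, t) = (-0.252040, -0.150572), (ds/dtau, dt/dtau) = (0.141132, -0.500567); Gamma_sss = 0.000000, Gamma_sst = 0.000000, Gamma_stt = -3.526196, Gamma_tss = 0.000000, Gamma_tst = 0.279229, Gamma_ttt = 0.000000; k2 = (0.141132, -0.500567, 0.883549, 0.039453)
  k3: at (s, t) = (-0.243166, -0.150425), (ds/dtau, dt/dtau) = (0.140742, -0.498092); Gamma_sss = 0.000000, Gamma_sst = 0.000000, Gamma_stt = -3.534934, Gamma_tss = 0.000000, Gamma_tst = 0.278539, Gamma_ttt = 0.000000; k3 = (0.140742, -0.498092, 0.877003, 0.039052)
  k4: at (s, t) = (-0.229131, -0.199987), (ds/dtau, dt/dtau) = (0.227787, -0.494227); Gamma_sss = 0.000000, Gamma_sst = 0.000000, Gamma_stt = -3.548753, Gamma_tss = 0.000000, Gamma_tst = 0.277454, Gamma_ttt = 0.000000; k4 = (0.227787, -0.494227, 0.866820, 0.062471)
  Y <- Y + (h/6)(k1 + 2k2 + 2k3 + k4): s = -0.2291, t = -0.2002, ds/dtau = 0.2282, dt/dtau = -0.4942
step 3:
  k1: at (s, t) = (-0.229148, -0.200155), (ds/dtau, dt/dtau) = (0.228232, -0.494231); Gamma_sss = 0.000000, Gamma_sst = 0.000000, Gamma_stt = -3.548736, Gamma_tss = 0.000000, Gamma_tst = 0.277455, Gamma_ttt = 0.000000; k1 = (0.228232, -0.494231, 0.866831, 0.062594)
  k2: at (s, t) = (-0.206325, -0.249578), (ds/dtau, dt/dtau) = (0.314916, -0.487972); Gamma_sss = 0.000000, Gamma_sst = 0.000000, Gamma_stt = -3.571208, Gamma_tss = 0.000000, Gamma_tst = 0.275709, Gamma_ttt = 0.000000; k2 = (0.314916, -0.487972, 0.850364, 0.084736)
  k3: at (s, t) = (-0.197657, -0.248952), (ds/dtau, dt/dtau) = (0.313269, -0.485758); Gamma_sss = 0.000000, Gamma_sst = 0.000000, Gamma_stt = -3.579743, Gamma_tss = 0.000000, Gamma_tst = 0.275052, Gamma_ttt = 0.000000; k3 = (0.313269, -0.485758, 0.844678, 0.083711)
  k4: at (s, t) = (-0.166495, -0.297306), (ds/dtau, dt/dtau) = (0.397168, -0.477489); Gamma_sss = 0.000000, Gamma_sst = 0.000000, Gamma_stt = -3.610426, Gamma_tss = 0.000000, Gamma_tst = 0.272714, Gamma_ttt = 0.000000; k4 = (0.397168, -0.477489, 0.823162, 0.103437)
  Y <- Y + (h/6)(k1 + 2k2 + 2k3 + k4): s = -0.1664, t = -0.2975, ds/dtau = 0.3976, dt/dtau = -0.4775
step 4:
  k1: at (s, t) = (-0.166423, -0.297461), (ds/dtau, dt/dtau) = (0.397568, -0.477467); Gamma_sss = 0.000000, Gamma_sst = 0.000000, Gamma_stt = -3.610497, Gamma_tss = 0.000000, Gamma_tst = 0.272709, Gamma_ttt = 0.000000; k1 = (0.397568, -0.477467, 0.823103, 0.103534)
  k2: at (s, t) = (-0.126666, -0.345208), (ds/dtau, dt/dtau) = (0.479879, -0.467114); Gamma_sss = 0.000000, Gamma_sst = 0.000000, Gamma_stt = -3.649642, Gamma_tss = 0.000000, Gamma_tst = 0.269784, Gamma_ttt = 0.000000; k2 = (0.479879, -0.467114, 0.796335, 0.120948)
  k3: at (s, t) = (-0.118435, -0.344172), (ds/dtau, dt/dtau) = (0.477202, -0.465372); Gamma_sss = 0.000000, Gamma_sst = 0.000000, Gamma_stt = -3.657746, Gamma_tss = 0.000000, Gamma_tst = 0.269186, Gamma_ttt = 0.000000; k3 = (0.477202, -0.465372, 0.792163, 0.119560)
  k4: at (s, t) = (-0.070982, -0.390535), (ds/dtau, dt/dtau) = (0.556001, -0.453555); Gamma_sss = 0.000000, Gamma_sst = 0.000000, Gamma_stt = -3.704469, Gamma_tss = 0.000000, Gamma_tst = 0.265791, Gamma_ttt = 0.000000; k4 = (0.556001, -0.453555, 0.762055, 0.134053)
  Y <- Y + (h/6)(k1 + 2k2 + 2k3 + k4): s = -0.0708, t = -0.3907, ds/dtau = 0.5563, dt/dtau = -0.4535

Answer: s = -0.0708, t = -0.3907, ds/dtau = 0.5563, dt/dtau = -0.4535


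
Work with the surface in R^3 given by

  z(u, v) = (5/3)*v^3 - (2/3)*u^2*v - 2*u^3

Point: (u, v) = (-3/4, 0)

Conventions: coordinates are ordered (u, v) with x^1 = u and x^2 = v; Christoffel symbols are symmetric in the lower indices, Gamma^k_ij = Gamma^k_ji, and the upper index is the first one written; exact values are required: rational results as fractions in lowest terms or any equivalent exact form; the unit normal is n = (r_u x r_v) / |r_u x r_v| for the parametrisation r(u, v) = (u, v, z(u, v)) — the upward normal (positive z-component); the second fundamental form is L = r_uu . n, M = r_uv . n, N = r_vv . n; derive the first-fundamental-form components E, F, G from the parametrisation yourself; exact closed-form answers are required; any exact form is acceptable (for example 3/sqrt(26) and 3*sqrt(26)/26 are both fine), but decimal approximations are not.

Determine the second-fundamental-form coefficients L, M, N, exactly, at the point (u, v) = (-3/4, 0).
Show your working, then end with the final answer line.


z_u = -27/8, z_v = -3/8, z_uu = 9, z_uv = 1, z_vv = 0
E = 793/64, F = 81/64, G = 73/64; answer radicand W^2 = 401/32
unnormalised second-form numerators: l = 9, m = 1, n = 0; L = l/sqrt(401/32), and similarly M = m/sqrt(W^2), N = n/sqrt(W^2)

Answer: L = 36*sqrt(802)/401, M = 4*sqrt(802)/401, N = 0


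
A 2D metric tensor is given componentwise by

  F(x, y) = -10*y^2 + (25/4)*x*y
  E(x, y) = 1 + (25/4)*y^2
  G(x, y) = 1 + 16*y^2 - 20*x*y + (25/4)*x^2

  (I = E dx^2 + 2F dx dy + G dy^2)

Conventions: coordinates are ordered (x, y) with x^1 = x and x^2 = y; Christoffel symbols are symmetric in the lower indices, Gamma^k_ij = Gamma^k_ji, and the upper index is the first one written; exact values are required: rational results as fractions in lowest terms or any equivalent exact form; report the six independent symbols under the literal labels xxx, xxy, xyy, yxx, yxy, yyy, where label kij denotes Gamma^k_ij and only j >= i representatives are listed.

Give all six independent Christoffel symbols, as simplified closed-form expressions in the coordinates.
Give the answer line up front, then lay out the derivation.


Answer: Gamma_xxx = 0, Gamma_xxy = 25*y/(25*x^2 - 80*x*y + 89*y^2 + 4), Gamma_xyy = -40*y/(25*x^2 - 80*x*y + 89*y^2 + 4), Gamma_yxx = 0, Gamma_yxy = (25*x - 40*y)/(25*x^2 - 80*x*y + 89*y^2 + 4), Gamma_yyy = (-40*x + 64*y)/(25*x^2 - 80*x*y + 89*y^2 + 4)

E = 1 + (25/4)*y^2; F = -10*y^2 + (25/4)*x*y; G = 1 + 16*y^2 - 20*x*y + (25/4)*x^2
Gamma^k_ij = (1/2) g^{kl} (d_i g_jl + d_j g_il - d_l g_ij), with g^inv = (1/(EG-F^2)) [[G, -F], [-F, E]]
first partials: E_x = 0, E_y = (25/2)*y, F_x = (25/4)*y, F_y = -20*y + (25/4)*x, G_x = -20*y + (25/2)*x, G_y = 32*y - 20*x
D = EG - F^2 = 1 + (89/4)*y^2 - 20*x*y + (25/4)*x^2
expanded: Gamma^x_xx = (G E_x - 2F F_x + F E_y)/(2D), Gamma^x_xy = (G E_y - F G_x)/(2D), Gamma^x_yy = (2G F_y - G G_x - F G_y)/(2D), Gamma^y_xx = (2E F_x - E E_y - F E_x)/(2D), Gamma^y_xy = (E G_x - F E_y)/(2D), Gamma^y_yy = (E G_y - 2F F_y + F G_x)/(2D); substitute and cancel common factors


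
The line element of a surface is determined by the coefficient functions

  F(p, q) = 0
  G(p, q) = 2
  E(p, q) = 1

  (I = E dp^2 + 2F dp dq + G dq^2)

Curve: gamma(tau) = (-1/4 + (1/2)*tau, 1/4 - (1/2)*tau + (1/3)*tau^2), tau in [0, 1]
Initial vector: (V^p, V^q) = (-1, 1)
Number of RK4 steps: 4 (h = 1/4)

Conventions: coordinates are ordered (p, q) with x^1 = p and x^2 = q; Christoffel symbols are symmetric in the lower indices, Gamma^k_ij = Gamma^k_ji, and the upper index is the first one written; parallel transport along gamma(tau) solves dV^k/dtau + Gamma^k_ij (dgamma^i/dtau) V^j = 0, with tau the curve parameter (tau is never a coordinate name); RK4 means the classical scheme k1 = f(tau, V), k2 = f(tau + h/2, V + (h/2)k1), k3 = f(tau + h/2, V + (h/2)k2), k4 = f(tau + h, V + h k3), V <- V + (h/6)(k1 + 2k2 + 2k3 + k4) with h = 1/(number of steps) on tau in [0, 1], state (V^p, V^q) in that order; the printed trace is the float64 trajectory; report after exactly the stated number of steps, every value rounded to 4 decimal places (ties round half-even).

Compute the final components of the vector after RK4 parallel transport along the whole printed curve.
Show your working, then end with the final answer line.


gamma'(tau) = (1/2, -1/2 + (2/3)*tau); f(tau, V)^k = -Gamma^k_ij(gamma(tau)) gamma'^i(tau) V^j; h = 1/4; intermediate values shown to 6 dp
curve data and Christoffel symbols at the stage parameters:
  tau = 0.000000: gamma = (-0.250000, 0.250000), gamma' = (0.500000, -0.500000); Gamma_ppp = 0.000000, Gamma_ppq = 0.000000, Gamma_pqq = 0.000000, Gamma_qpp = 0.000000, Gamma_qpq = 0.000000, Gamma_qqq = 0.000000
  tau = 0.125000: gamma = (-0.187500, 0.192708), gamma' = (0.500000, -0.416667); Gamma_ppp = 0.000000, Gamma_ppq = 0.000000, Gamma_pqq = 0.000000, Gamma_qpp = 0.000000, Gamma_qpq = 0.000000, Gamma_qqq = 0.000000
  tau = 0.250000: gamma = (-0.125000, 0.145833), gamma' = (0.500000, -0.333333); Gamma_ppp = 0.000000, Gamma_ppq = 0.000000, Gamma_pqq = 0.000000, Gamma_qpp = 0.000000, Gamma_qpq = 0.000000, Gamma_qqq = 0.000000
  tau = 0.375000: gamma = (-0.062500, 0.109375), gamma' = (0.500000, -0.250000); Gamma_ppp = 0.000000, Gamma_ppq = 0.000000, Gamma_pqq = 0.000000, Gamma_qpp = 0.000000, Gamma_qpq = 0.000000, Gamma_qqq = 0.000000
  tau = 0.500000: gamma = (0.000000, 0.083333), gamma' = (0.500000, -0.166667); Gamma_ppp = 0.000000, Gamma_ppq = 0.000000, Gamma_pqq = 0.000000, Gamma_qpp = 0.000000, Gamma_qpq = 0.000000, Gamma_qqq = 0.000000
  tau = 0.625000: gamma = (0.062500, 0.067708), gamma' = (0.500000, -0.083333); Gamma_ppp = 0.000000, Gamma_ppq = 0.000000, Gamma_pqq = 0.000000, Gamma_qpp = 0.000000, Gamma_qpq = 0.000000, Gamma_qqq = 0.000000
  tau = 0.750000: gamma = (0.125000, 0.062500), gamma' = (0.500000, 0.000000); Gamma_ppp = 0.000000, Gamma_ppq = 0.000000, Gamma_pqq = 0.000000, Gamma_qpp = 0.000000, Gamma_qpq = 0.000000, Gamma_qqq = 0.000000
  tau = 0.875000: gamma = (0.187500, 0.067708), gamma' = (0.500000, 0.083333); Gamma_ppp = 0.000000, Gamma_ppq = 0.000000, Gamma_pqq = 0.000000, Gamma_qpp = 0.000000, Gamma_qpq = 0.000000, Gamma_qqq = 0.000000
  tau = 1.000000: gamma = (0.250000, 0.083333), gamma' = (0.500000, 0.166667); Gamma_ppp = 0.000000, Gamma_ppq = 0.000000, Gamma_pqq = 0.000000, Gamma_qpp = 0.000000, Gamma_qpq = 0.000000, Gamma_qqq = 0.000000
step 0: V^p = -1.0000, V^q = 1.0000
step 1: k1 = (0.000000, 0.000000), k2 = (0.000000, 0.000000), k3 = (0.000000, 0.000000), k4 = (0.000000, 0.000000); V <- V + (h/6)(k1 + 2k2 + 2k3 + k4): V^p = -1.0000, V^q = 1.0000
step 2: k1 = (0.000000, 0.000000), k2 = (0.000000, 0.000000), k3 = (0.000000, 0.000000), k4 = (0.000000, 0.000000); V <- V + (h/6)(k1 + 2k2 + 2k3 + k4): V^p = -1.0000, V^q = 1.0000
step 3: k1 = (0.000000, 0.000000), k2 = (0.000000, 0.000000), k3 = (0.000000, 0.000000), k4 = (0.000000, 0.000000); V <- V + (h/6)(k1 + 2k2 + 2k3 + k4): V^p = -1.0000, V^q = 1.0000
step 4: k1 = (0.000000, 0.000000), k2 = (0.000000, 0.000000), k3 = (0.000000, 0.000000), k4 = (0.000000, 0.000000); V <- V + (h/6)(k1 + 2k2 + 2k3 + k4): V^p = -1.0000, V^q = 1.0000

Answer: V^p = -1.0000, V^q = 1.0000


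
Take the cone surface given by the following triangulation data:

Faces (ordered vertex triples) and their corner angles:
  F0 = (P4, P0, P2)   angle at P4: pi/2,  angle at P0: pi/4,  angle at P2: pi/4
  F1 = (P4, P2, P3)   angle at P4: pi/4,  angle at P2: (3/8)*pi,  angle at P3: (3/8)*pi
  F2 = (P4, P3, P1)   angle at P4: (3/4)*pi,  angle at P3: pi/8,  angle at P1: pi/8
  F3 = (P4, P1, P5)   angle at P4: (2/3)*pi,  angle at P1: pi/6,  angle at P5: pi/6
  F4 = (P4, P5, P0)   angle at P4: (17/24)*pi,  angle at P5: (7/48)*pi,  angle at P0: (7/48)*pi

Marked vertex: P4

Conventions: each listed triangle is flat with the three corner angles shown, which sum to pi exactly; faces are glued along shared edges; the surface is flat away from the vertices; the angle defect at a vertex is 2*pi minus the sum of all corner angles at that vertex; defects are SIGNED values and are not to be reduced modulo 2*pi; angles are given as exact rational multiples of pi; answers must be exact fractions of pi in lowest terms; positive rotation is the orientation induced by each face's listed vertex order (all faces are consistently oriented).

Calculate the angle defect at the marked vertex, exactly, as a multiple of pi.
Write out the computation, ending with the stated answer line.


Sum of corner angles at P4: (23/8)*pi
defect = 2*pi - (23/8)*pi

Answer: defect(P4) = (-7/8)*pi


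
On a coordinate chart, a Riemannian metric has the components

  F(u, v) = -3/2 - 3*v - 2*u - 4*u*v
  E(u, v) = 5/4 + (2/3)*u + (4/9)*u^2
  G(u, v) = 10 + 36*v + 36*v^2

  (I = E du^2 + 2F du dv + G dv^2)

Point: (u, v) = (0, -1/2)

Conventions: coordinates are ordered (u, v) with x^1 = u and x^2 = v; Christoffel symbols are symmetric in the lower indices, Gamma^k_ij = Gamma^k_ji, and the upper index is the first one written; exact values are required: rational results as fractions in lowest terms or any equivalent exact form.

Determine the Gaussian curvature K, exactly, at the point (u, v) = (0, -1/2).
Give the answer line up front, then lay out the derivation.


Answer: K = -64/25

E = 5/4, F = 0, G = 1, EG - F^2 = 5/4 at the point
E_u = 2/3, E_v = 0, F_u = 0, F_v = -3, G_u = 0, G_v = 0
E_vv = 0, F_uv = -4, G_uu = 0
Brioschi: K = (det M1 - det M2) / (EG - F^2)^2 with the standard first/second-derivative matrices M1, M2.
M1 = [[-E_vv/2 + F_uv - G_uu/2, E_u/2, F_u - E_v/2], [F_v - G_u/2, E, F], [G_v/2, F, G]] = [[-4, 1/3, 0], [-3, 5/4, 0], [0, 0, 1]]; det M1 = -4
M2 = [[0, E_v/2, G_u/2], [E_v/2, E, F], [G_u/2, F, G]] = [[0, 0, 0], [0, 5/4, 0], [0, 0, 1]]; det M2 = 0
det M1 - det M2 = -4; K = -4 / (5/4)^2 = -64/25


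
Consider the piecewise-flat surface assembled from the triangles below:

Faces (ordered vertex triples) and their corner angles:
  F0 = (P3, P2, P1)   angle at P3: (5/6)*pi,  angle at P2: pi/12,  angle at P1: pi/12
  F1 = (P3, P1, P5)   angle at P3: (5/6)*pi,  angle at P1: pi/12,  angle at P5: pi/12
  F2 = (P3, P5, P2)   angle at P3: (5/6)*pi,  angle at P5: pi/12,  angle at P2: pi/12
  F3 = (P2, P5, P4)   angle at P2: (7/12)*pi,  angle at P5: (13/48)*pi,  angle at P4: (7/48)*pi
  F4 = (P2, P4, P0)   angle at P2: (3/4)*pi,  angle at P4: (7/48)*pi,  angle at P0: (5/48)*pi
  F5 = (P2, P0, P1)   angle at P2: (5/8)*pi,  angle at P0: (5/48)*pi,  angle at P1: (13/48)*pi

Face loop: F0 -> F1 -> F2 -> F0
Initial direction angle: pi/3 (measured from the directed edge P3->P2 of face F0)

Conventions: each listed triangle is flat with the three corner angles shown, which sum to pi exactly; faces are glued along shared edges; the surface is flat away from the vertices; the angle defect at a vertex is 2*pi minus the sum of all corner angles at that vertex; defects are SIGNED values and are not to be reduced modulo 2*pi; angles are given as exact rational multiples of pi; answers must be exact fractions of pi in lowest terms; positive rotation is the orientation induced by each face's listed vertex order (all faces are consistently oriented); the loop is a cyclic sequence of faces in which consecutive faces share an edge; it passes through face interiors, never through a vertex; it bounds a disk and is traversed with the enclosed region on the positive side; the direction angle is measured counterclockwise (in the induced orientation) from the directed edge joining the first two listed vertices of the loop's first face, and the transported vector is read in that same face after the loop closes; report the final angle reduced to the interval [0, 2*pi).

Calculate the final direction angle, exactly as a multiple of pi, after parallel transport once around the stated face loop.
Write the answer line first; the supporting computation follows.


Answer: final direction angle = (11/6)*pi

enclosed vertex P3: corner angles sum to (5/2)*pi, defect = 2*pi - (5/2)*pi = -pi/2
adding the enclosed defects to the starting angle (mod 2*pi, induced orientation) gives the holonomy
final angle = pi/3 - pi/2 = (11/6)*pi (mod 2*pi)


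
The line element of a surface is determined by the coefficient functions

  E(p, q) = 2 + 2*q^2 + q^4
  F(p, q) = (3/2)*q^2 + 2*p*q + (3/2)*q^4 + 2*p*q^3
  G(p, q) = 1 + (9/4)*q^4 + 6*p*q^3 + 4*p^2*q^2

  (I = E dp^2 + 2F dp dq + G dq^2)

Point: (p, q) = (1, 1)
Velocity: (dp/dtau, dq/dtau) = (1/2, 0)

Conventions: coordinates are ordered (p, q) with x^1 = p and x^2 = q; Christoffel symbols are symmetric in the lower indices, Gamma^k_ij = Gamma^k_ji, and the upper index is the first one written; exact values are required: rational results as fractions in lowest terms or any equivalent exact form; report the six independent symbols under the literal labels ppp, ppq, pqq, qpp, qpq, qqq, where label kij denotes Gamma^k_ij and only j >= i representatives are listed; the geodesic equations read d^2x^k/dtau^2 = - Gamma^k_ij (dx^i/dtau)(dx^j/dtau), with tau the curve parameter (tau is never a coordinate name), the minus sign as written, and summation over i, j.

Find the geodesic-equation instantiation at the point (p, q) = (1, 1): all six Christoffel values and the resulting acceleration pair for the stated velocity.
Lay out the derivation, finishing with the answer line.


E = 5, F = 7, G = 53/4 at the point
E_p = 0, E_q = 8, F_p = 4, F_q = 17, G_p = 14, G_q = 35
EG - F^2 = 69/4;  g^inv = (4/69) * [[53/4, -7], [-7, 5]]
first-kind symbols [ij,l] = (1/2)(d_i g_jl + d_j g_il - d_l g_ij): [pp,p] = E_p/2 = 0, [pp,q] = F_p - E_q/2 = 0, [pq,p] = E_q/2 = 4, [pq,q] = G_p/2 = 7, [qq,p] = F_q - G_p/2 = 10, [qq,q] = G_q/2 = 35/2
Gamma^p_ij = (G*[ij,p] - F*[ij,q])/(EG - F^2), Gamma^q_ij = (E*[ij,q] - F*[ij,p])/(EG - F^2)
Gamma_ppp = 0, Gamma_ppq = 16/69, Gamma_pqq = 40/69, Gamma_qpp = 0, Gamma_qpq = 28/69, Gamma_qqq = 70/69
d^2p/dtau^2 = -(Gamma_ppp*(1/2)^2 + 2*Gamma_ppq*(1/2)*(0) + Gamma_pqq*(0)^2) = 0
d^2q/dtau^2 = -(Gamma_qpp*(1/2)^2 + 2*Gamma_qpq*(1/2)*(0) + Gamma_qqq*(0)^2) = 0

Answer: Gamma_ppp = 0, Gamma_ppq = 16/69, Gamma_pqq = 40/69, Gamma_qpp = 0, Gamma_qpq = 28/69, Gamma_qqq = 70/69; accelerations (d^2p/dtau^2, d^2q/dtau^2) = (0, 0)


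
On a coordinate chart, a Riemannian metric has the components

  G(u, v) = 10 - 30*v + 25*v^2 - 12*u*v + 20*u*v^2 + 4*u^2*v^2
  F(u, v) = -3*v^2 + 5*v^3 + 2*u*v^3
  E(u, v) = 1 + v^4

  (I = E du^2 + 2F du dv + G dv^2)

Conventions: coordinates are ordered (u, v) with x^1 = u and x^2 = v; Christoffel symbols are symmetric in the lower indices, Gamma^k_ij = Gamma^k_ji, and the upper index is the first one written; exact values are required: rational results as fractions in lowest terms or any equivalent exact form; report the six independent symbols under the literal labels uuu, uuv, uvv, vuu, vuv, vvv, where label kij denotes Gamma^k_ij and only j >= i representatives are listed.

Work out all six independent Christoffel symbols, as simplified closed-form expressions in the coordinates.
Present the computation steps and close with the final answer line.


E = 1 + v^4; F = -3*v^2 + 5*v^3 + 2*u*v^3; G = 10 - 30*v + 25*v^2 - 12*u*v + 20*u*v^2 + 4*u^2*v^2
Gamma^k_ij = (1/2) g^{kl} (d_i g_jl + d_j g_il - d_l g_ij), with g^inv = (1/(EG-F^2)) [[G, -F], [-F, E]]
first partials: E_u = 0, E_v = 4*v^3, F_u = 2*v^3, F_v = -6*v + 15*v^2 + 6*u*v^2, G_u = -12*v + 20*v^2 + 8*u*v^2, G_v = -30 + 50*v - 12*u + 40*u*v + 8*u^2*v
D = EG - F^2 = 10 - 30*v + 25*v^2 - 12*u*v + 20*u*v^2 + v^4 + 4*u^2*v^2
expanded: Gamma^u_uu = (G E_u - 2F F_u + F E_v)/(2D), Gamma^u_uv = (G E_v - F G_u)/(2D), Gamma^u_vv = (2G F_v - G G_u - F G_v)/(2D), Gamma^v_uu = (2E F_u - E E_v - F E_u)/(2D), Gamma^v_uv = (E G_u - F E_v)/(2D), Gamma^v_vv = (E G_v - 2F F_v + F G_u)/(2D); substitute and cancel common factors

Answer: Gamma_uuu = 0, Gamma_uuv = 2*v^3/(4*u^2*v^2 + 20*u*v^2 - 12*u*v + v^4 + 25*v^2 - 30*v + 10), Gamma_uvv = (2*u*v^2 + 5*v^2)/(4*u^2*v^2 + 20*u*v^2 - 12*u*v + v^4 + 25*v^2 - 30*v + 10), Gamma_vuu = 0, Gamma_vuv = (4*u*v^2 + 10*v^2 - 6*v)/(4*u^2*v^2 + 20*u*v^2 - 12*u*v + v^4 + 25*v^2 - 30*v + 10), Gamma_vvv = (4*u^2*v + 20*u*v - 6*u + 25*v - 15)/(4*u^2*v^2 + 20*u*v^2 - 12*u*v + v^4 + 25*v^2 - 30*v + 10)


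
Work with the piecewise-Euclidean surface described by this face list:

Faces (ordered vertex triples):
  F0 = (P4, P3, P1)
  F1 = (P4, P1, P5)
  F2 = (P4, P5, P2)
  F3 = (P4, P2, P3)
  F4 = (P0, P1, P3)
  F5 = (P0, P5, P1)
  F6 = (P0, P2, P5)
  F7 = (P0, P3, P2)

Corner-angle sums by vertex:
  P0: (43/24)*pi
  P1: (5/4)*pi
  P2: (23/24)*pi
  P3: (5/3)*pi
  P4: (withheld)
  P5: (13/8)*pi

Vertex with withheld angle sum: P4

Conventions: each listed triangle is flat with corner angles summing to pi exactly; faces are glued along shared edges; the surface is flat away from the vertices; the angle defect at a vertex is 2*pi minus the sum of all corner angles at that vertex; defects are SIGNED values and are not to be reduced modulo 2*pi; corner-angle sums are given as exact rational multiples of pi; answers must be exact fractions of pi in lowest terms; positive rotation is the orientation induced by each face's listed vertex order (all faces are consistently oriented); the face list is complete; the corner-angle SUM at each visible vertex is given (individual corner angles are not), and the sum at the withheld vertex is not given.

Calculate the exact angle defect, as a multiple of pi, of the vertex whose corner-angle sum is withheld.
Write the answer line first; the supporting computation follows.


Answer: defect(P4) = (31/24)*pi

V = 6, E = 12, F = 8; chi = V - E + F = 2
Gauss-Bonnet: total defect = 2*pi*chi = 4*pi; visible defects sum to (65/24)*pi


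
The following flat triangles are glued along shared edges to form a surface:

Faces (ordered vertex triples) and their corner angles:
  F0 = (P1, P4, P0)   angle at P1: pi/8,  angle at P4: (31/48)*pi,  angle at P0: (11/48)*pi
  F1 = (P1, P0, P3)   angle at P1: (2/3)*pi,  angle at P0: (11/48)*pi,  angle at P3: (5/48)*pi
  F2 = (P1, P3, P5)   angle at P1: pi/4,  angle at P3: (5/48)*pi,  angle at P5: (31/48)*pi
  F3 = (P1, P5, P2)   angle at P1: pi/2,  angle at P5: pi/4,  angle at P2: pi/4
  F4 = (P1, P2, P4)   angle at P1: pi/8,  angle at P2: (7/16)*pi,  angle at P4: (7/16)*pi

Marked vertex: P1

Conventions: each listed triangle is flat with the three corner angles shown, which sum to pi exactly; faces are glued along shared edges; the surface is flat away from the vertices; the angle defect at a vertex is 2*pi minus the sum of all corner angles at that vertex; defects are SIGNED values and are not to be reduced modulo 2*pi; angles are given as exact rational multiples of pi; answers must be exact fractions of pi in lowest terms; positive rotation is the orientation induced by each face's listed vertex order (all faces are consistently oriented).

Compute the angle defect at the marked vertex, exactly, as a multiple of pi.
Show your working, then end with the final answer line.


Sum of corner angles at P1: (5/3)*pi
defect = 2*pi - (5/3)*pi

Answer: defect(P1) = pi/3


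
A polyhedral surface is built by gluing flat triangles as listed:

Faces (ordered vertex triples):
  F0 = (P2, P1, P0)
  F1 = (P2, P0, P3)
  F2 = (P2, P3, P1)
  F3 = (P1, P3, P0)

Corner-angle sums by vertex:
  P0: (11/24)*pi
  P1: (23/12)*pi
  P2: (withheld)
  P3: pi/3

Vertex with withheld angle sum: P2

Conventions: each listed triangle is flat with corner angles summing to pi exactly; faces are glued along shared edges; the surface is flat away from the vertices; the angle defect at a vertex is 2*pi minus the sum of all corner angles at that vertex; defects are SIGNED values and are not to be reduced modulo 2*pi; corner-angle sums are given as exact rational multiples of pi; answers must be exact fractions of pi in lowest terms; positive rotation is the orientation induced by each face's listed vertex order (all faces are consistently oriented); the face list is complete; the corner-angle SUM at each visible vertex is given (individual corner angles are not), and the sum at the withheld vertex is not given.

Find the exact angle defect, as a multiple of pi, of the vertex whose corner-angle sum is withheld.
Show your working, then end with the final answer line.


V = 4, E = 6, F = 4; chi = V - E + F = 2
Gauss-Bonnet: total defect = 2*pi*chi = 4*pi; visible defects sum to (79/24)*pi

Answer: defect(P2) = (17/24)*pi


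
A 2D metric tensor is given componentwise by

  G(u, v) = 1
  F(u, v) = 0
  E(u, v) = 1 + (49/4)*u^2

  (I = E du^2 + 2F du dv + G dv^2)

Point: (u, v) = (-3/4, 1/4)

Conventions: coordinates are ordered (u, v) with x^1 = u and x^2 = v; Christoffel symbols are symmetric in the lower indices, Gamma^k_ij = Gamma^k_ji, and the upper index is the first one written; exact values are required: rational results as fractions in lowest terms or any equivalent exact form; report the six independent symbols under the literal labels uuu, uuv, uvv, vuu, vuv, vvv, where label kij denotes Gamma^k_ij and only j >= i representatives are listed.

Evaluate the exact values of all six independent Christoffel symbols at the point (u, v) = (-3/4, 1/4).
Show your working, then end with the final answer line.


E = 505/64, F = 0, G = 1 at the point
E_u = -147/8, E_v = 0, F_u = 0, F_v = 0, G_u = 0, G_v = 0
EG - F^2 = 505/64;  g^inv = (64/505) * [[1, 0], [0, 505/64]]
first-kind symbols [ij,l] = (1/2)(d_i g_jl + d_j g_il - d_l g_ij): [uu,u] = E_u/2 = -147/16, [uu,v] = F_u - E_v/2 = 0, [uv,u] = E_v/2 = 0, [uv,v] = G_u/2 = 0, [vv,u] = F_v - G_u/2 = 0, [vv,v] = G_v/2 = 0
Gamma^u_ij = (G*[ij,u] - F*[ij,v])/(EG - F^2), Gamma^v_ij = (E*[ij,v] - F*[ij,u])/(EG - F^2)

Answer: Gamma_uuu = -588/505, Gamma_uuv = 0, Gamma_uvv = 0, Gamma_vuu = 0, Gamma_vuv = 0, Gamma_vvv = 0


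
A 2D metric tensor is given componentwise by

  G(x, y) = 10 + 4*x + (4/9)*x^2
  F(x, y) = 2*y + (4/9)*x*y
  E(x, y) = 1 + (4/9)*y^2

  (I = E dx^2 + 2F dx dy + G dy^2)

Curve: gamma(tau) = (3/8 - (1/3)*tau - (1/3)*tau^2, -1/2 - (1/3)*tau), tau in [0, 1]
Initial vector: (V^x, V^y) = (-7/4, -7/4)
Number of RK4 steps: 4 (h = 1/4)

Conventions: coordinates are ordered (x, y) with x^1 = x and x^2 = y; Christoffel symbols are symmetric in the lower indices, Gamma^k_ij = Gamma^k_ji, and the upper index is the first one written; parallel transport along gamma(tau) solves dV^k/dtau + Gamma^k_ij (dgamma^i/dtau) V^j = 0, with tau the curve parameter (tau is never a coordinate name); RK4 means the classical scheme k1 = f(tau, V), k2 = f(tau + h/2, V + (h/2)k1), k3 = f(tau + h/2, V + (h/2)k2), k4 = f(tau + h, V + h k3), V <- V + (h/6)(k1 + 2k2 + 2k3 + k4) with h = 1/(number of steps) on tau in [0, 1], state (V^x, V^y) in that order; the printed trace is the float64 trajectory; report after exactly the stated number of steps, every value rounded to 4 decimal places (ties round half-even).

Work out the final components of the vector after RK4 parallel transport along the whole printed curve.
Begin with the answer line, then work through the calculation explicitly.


Answer: V^x = -1.6945, V^y = -2.1122

gamma'(tau) = (-1/3 - (2/3)*tau, -1/3); f(tau, V)^k = -Gamma^k_ij(gamma(tau)) gamma'^i(tau) V^j; h = 1/4; intermediate values shown to 6 dp
curve data and Christoffel symbols at the stage parameters:
  tau = 0.000000: gamma = (0.375000, -0.500000), gamma' = (-0.333333, -0.333333); Gamma_xxx = 0.000000, Gamma_xxy = -0.019036, Gamma_xyy = 0.000000, Gamma_yxx = 0.000000, Gamma_yxy = 0.185604, Gamma_yyy = 0.000000
  tau = 0.125000: gamma = (0.328125, -0.541667), gamma' = (-0.416667, -0.333333); Gamma_xxx = 0.000000, Gamma_xxy = -0.020951, Gamma_xyy = 0.000000, Gamma_yxx = 0.000000, Gamma_yxy = 0.186744, Gamma_yyy = 0.000000
  tau = 0.250000: gamma = (0.270833, -0.583333), gamma' = (-0.500000, -0.333333); Gamma_xxx = 0.000000, Gamma_xxy = -0.023010, Gamma_xyy = 0.000000, Gamma_yxx = 0.000000, Gamma_yxy = 0.188190, Gamma_yyy = 0.000000
  tau = 0.375000: gamma = (0.203125, -0.625000), gamma' = (-0.583333, -0.333333); Gamma_xxx = 0.000000, Gamma_xxy = -0.025242, Gamma_xyy = 0.000000, Gamma_yxx = 0.000000, Gamma_yxy = 0.189948, Gamma_yyy = 0.000000
  tau = 0.500000: gamma = (0.125000, -0.666667), gamma' = (-0.666667, -0.333333); Gamma_xxx = 0.000000, Gamma_xxy = -0.027680, Gamma_xyy = 0.000000, Gamma_yxx = 0.000000, Gamma_yxy = 0.192028, Gamma_yyy = 0.000000
  tau = 0.625000: gamma = (0.036458, -0.708333), gamma' = (-0.750000, -0.333333); Gamma_xxx = 0.000000, Gamma_xxy = -0.030360, Gamma_xyy = 0.000000, Gamma_yxx = 0.000000, Gamma_yxy = 0.194438, Gamma_yyy = 0.000000
  tau = 0.750000: gamma = (-0.062500, -0.750000), gamma' = (-0.833333, -0.333333); Gamma_xxx = 0.000000, Gamma_xxy = -0.033328, Gamma_xyy = 0.000000, Gamma_yxx = 0.000000, Gamma_yxy = 0.197188, Gamma_yyy = 0.000000
  tau = 0.875000: gamma = (-0.171875, -0.791667), gamma' = (-0.916667, -0.333333); Gamma_xxx = 0.000000, Gamma_xxy = -0.036635, Gamma_xyy = 0.000000, Gamma_yxx = 0.000000, Gamma_yxy = 0.200289, Gamma_yyy = 0.000000
  tau = 1.000000: gamma = (-0.291667, -0.833333), gamma' = (-1.000000, -0.333333); Gamma_xxx = 0.000000, Gamma_xxy = -0.040346, Gamma_xyy = 0.000000, Gamma_yxx = 0.000000, Gamma_yxy = 0.203749, Gamma_yyy = 0.000000
step 0: V^x = -1.7500, V^y = -1.7500
step 1: k1 = (0.022209, -0.216538), k2 = (0.027715, -0.247035), k3 = (0.027743, -0.247289), k4 = (0.034215, -0.279826); V <- V + (h/6)(k1 + 2k2 + 2k3 + k4): V^x = -1.7430, V^y = -1.8119
step 2: k1 = (0.034215, -0.279829), k2 = (0.041824, -0.314728), k3 = (0.041881, -0.315152), k4 = (0.050874, -0.352939); V <- V + (h/6)(k1 + 2k2 + 2k3 + k4): V^x = -1.7325, V^y = -1.8907
step 3: k1 = (0.050875, -0.352945), k2 = (0.061525, -0.394031), k3 = (0.061628, -0.394694), k4 = (0.074327, -0.439769); V <- V + (h/6)(k1 + 2k2 + 2k3 + k4): V^x = -1.7170, V^y = -1.9895
step 4: k1 = (0.074329, -0.439778), k2 = (0.089512, -0.489373), k3 = (0.089697, -0.490384), k4 = (0.108005, -0.545426); V <- V + (h/6)(k1 + 2k2 + 2k3 + k4): V^x = -1.6945, V^y = -2.1122
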